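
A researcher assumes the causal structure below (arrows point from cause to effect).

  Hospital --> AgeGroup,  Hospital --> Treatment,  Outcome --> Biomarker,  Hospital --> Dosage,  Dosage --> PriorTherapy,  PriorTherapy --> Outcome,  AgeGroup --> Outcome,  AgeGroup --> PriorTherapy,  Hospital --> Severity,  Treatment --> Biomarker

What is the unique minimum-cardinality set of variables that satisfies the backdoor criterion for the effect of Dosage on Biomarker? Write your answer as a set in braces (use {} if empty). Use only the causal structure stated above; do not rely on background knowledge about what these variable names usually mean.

Variables eligible for adjustment (non-descendants of Dosage, excluding Dosage and Biomarker): {AgeGroup, Hospital, Severity, Treatment}.
Backdoor paths from Dosage to Biomarker:
  P1: Dosage <- Hospital -> AgeGroup -> PriorTherapy -> Outcome -> Biomarker
  P2: Dosage <- Hospital -> AgeGroup -> Outcome -> Biomarker
  P3: Dosage <- Hospital -> Treatment -> Biomarker
The empty set is not sufficient: P1 (Dosage <- Hospital -> AgeGroup -> PriorTherapy -> Outcome -> Biomarker) has no collider blocking it and no conditioned non-collider, so it is open.
Try {Hospital}:
  P1: blocked at fork node Hospital ∈ conditioning set.
  P2: blocked at fork node Hospital ∈ conditioning set.
  P3: blocked at fork node Hospital ∈ conditioning set.
{Hospital} contains no descendant of Dosage and blocks every backdoor path.
No other singleton works — e.g. {AgeGroup} leaves P3 open — so {Hospital} is the unique smallest valid adjustment set.

{Hospital}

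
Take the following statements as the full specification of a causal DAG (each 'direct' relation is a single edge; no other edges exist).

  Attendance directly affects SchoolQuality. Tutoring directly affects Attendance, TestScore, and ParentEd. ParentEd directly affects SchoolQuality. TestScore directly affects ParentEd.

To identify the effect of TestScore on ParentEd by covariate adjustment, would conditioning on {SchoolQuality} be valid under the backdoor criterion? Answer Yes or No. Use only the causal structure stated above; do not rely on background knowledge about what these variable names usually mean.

No

Backdoor paths from TestScore to ParentEd (paths whose first edge points into TestScore):
  P1: TestScore <- Tutoring -> Attendance -> SchoolQuality <- ParentEd
  P2: TestScore <- Tutoring -> ParentEd
Condition 1 (no descendant of TestScore in the set): FAILS — SchoolQuality is a descendant of TestScore.
Condition 2 (every backdoor path blocked by {SchoolQuality}):
  P1: open — collider(s) SchoolQuality are conditioned on (or have a conditioned descendant) and no non-collider on the path is in the set.
  P2: open — no interior node is in the conditioning set.
{SchoolQuality} does not satisfy the backdoor criterion.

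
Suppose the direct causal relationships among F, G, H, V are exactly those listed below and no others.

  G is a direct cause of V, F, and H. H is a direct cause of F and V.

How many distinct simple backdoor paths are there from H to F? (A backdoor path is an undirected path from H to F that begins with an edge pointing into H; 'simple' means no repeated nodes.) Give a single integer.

1

A backdoor path from H to F is any simple undirected path whose first edge points into H (i.e. leaves H via a parent).
Parents of H: {G}.
Enumerating:
  P1: H <- G -> F
That exhausts the simple backdoor paths. Count: 1.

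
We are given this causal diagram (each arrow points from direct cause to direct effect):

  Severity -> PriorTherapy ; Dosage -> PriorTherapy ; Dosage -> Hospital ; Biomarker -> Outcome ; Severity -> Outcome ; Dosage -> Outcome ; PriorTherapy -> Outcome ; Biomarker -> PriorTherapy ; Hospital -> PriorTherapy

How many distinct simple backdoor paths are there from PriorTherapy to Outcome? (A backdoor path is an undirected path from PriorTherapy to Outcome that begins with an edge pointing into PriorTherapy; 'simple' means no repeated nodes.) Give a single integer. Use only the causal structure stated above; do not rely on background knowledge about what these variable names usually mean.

4

A backdoor path from PriorTherapy to Outcome is any simple undirected path whose first edge points into PriorTherapy (i.e. leaves PriorTherapy via a parent).
Parents of PriorTherapy: {Biomarker, Dosage, Hospital, Severity}.
Enumerating:
  P1: PriorTherapy <- Dosage -> Outcome
  P2: PriorTherapy <- Biomarker -> Outcome
  P3: PriorTherapy <- Hospital <- Dosage -> Outcome
  P4: PriorTherapy <- Severity -> Outcome
That exhausts the simple backdoor paths. Count: 4.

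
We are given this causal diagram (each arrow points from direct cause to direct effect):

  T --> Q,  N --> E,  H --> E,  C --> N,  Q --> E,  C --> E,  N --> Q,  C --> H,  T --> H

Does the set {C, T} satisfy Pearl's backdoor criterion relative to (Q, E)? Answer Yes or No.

No

Backdoor paths from Q to E (paths whose first edge points into Q):
  P1: Q <- T -> H <- C -> N -> E
  P2: Q <- T -> H <- C -> E
  P3: Q <- T -> H -> E
  P4: Q <- N <- C -> H -> E
  P5: Q <- N <- C -> E
  P6: Q <- N -> E
Condition 1 (no descendant of Q in the set): holds — descendants of Q are {E}; none are in {C, T}.
Condition 2 (every backdoor path blocked by {C, T}):
  P1: blocked at fork node T ∈ conditioning set.
  P2: blocked at fork node T ∈ conditioning set.
  P3: blocked at fork node T ∈ conditioning set.
  P4: blocked at fork node C ∈ conditioning set.
  P5: blocked at fork node C ∈ conditioning set.
  P6: open — no interior node is in the conditioning set.
{C, T} does not satisfy the backdoor criterion.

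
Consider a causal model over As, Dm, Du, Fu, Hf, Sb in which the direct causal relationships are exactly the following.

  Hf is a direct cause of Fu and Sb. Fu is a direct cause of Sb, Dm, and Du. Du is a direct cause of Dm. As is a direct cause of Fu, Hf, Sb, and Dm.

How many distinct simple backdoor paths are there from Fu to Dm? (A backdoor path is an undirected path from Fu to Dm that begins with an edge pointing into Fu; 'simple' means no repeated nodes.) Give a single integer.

3

A backdoor path from Fu to Dm is any simple undirected path whose first edge points into Fu (i.e. leaves Fu via a parent).
Parents of Fu: {As, Hf}.
Enumerating:
  P1: Fu <- As -> Dm
  P2: Fu <- Hf <- As -> Dm
  P3: Fu <- Hf -> Sb <- As -> Dm
That exhausts the simple backdoor paths. Count: 3.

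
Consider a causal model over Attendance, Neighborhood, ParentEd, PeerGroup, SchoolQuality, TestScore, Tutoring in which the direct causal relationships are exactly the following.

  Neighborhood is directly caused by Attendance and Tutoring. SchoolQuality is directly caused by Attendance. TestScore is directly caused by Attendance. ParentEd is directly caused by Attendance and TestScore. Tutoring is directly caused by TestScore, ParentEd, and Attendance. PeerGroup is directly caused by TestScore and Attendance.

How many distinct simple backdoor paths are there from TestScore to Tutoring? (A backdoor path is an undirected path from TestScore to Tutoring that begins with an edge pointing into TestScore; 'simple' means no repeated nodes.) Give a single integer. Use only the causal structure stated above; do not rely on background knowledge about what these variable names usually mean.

3

A backdoor path from TestScore to Tutoring is any simple undirected path whose first edge points into TestScore (i.e. leaves TestScore via a parent).
Parents of TestScore: {Attendance}.
Enumerating:
  P1: TestScore <- Attendance -> ParentEd -> Tutoring
  P2: TestScore <- Attendance -> Tutoring
  P3: TestScore <- Attendance -> Neighborhood <- Tutoring
That exhausts the simple backdoor paths. Count: 3.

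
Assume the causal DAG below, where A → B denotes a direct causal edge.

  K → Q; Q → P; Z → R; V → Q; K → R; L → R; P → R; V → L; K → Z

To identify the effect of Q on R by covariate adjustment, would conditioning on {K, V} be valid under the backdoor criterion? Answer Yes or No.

Backdoor paths from Q to R (paths whose first edge points into Q):
  P1: Q <- V -> L -> R
  P2: Q <- K -> Z -> R
  P3: Q <- K -> R
Condition 1 (no descendant of Q in the set): holds — descendants of Q are {P, R}; none are in {K, V}.
Condition 2 (every backdoor path blocked by {K, V}):
  P1: blocked at fork node V ∈ conditioning set.
  P2: blocked at fork node K ∈ conditioning set.
  P3: blocked at fork node K ∈ conditioning set.
{K, V} satisfies the backdoor criterion.

Yes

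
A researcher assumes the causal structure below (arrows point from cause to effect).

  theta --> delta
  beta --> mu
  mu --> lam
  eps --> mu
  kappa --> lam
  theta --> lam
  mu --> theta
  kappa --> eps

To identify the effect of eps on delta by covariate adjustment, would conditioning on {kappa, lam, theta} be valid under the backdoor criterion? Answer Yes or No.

No

Backdoor paths from eps to delta (paths whose first edge points into eps):
  P1: eps <- kappa -> lam <- mu -> theta -> delta
  P2: eps <- kappa -> lam <- theta -> delta
Condition 1 (no descendant of eps in the set): FAILS — lam and theta are descendants of eps.
Condition 2 (every backdoor path blocked by {kappa, lam, theta}):
  P1: blocked at fork node kappa ∈ conditioning set.
  P2: blocked at fork node kappa ∈ conditioning set.
{kappa, lam, theta} does not satisfy the backdoor criterion.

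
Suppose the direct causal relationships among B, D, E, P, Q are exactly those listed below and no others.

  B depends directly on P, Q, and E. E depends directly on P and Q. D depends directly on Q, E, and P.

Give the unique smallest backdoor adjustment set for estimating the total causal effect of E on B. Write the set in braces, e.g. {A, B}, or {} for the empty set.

Variables eligible for adjustment (non-descendants of E, excluding E and B): {P, Q}.
Backdoor paths from E to B:
  P1: E <- Q -> D <- P -> B
  P2: E <- Q -> B
  P3: E <- P -> D <- Q -> B
  P4: E <- P -> B
The empty set is not sufficient: P2 (E <- Q -> B) has no collider blocking it and no conditioned non-collider, so it is open.
Try {P, Q}:
  P1: blocked at fork node Q ∈ conditioning set.
  P2: blocked at fork node Q ∈ conditioning set.
  P3: blocked at fork node P ∈ conditioning set.
  P4: blocked at fork node P ∈ conditioning set.
{P, Q} contains no descendant of E and blocks every backdoor path.
Every element of {P, Q} is needed (dropping P leaves P4 open; dropping Q leaves P2 open), so no proper subset is valid.
Among all size-2 subsets of the eligible variables, only {P, Q} blocks every backdoor path, so it is the unique smallest valid adjustment set.

{P, Q}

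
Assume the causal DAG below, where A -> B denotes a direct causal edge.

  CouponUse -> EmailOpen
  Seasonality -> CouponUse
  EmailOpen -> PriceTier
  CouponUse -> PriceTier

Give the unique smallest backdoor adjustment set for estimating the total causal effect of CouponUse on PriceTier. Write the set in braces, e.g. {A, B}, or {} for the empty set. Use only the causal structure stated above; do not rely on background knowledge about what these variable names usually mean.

Variables eligible for adjustment (non-descendants of CouponUse, excluding CouponUse and PriceTier): {Seasonality}.
Backdoor paths from CouponUse to PriceTier:
  (none)
With no backdoor paths the empty set already satisfies the criterion, and it is trivially minimal.

{}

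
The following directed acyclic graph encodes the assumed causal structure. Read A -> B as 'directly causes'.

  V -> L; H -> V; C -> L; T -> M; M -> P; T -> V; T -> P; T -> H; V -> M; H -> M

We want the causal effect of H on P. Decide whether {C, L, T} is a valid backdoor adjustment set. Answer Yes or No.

Backdoor paths from H to P (paths whose first edge points into H):
  P1: H <- T -> V -> M -> P
  P2: H <- T -> M -> P
  P3: H <- T -> P
Condition 1 (no descendant of H in the set): FAILS — L is a descendant of H.
Condition 2 (every backdoor path blocked by {C, L, T}):
  P1: blocked at fork node T ∈ conditioning set.
  P2: blocked at fork node T ∈ conditioning set.
  P3: blocked at fork node T ∈ conditioning set.
{C, L, T} does not satisfy the backdoor criterion.

No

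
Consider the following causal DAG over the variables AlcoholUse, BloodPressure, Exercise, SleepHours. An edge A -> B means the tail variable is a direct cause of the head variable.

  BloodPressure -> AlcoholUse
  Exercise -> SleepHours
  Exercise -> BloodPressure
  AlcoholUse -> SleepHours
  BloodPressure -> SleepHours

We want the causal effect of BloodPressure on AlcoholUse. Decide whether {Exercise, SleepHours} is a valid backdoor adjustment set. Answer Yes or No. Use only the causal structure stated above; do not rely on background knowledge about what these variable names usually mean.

No

Backdoor paths from BloodPressure to AlcoholUse (paths whose first edge points into BloodPressure):
  P1: BloodPressure <- Exercise -> SleepHours <- AlcoholUse
Condition 1 (no descendant of BloodPressure in the set): FAILS — SleepHours is a descendant of BloodPressure.
Condition 2 (every backdoor path blocked by {Exercise, SleepHours}):
  P1: blocked at fork node Exercise ∈ conditioning set.
{Exercise, SleepHours} does not satisfy the backdoor criterion.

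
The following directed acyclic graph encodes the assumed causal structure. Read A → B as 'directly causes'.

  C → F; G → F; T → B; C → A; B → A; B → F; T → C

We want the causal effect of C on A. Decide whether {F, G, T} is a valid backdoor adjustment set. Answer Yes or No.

No

Backdoor paths from C to A (paths whose first edge points into C):
  P1: C <- T -> B -> A
Condition 1 (no descendant of C in the set): FAILS — F is a descendant of C.
Condition 2 (every backdoor path blocked by {F, G, T}):
  P1: blocked at fork node T ∈ conditioning set.
{F, G, T} does not satisfy the backdoor criterion.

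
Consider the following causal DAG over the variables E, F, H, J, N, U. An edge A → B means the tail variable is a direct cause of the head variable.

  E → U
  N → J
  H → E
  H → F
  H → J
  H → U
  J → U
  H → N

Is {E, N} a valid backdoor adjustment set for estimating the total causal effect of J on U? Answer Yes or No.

No

Backdoor paths from J to U (paths whose first edge points into J):
  P1: J <- H -> E -> U
  P2: J <- H -> U
  P3: J <- N <- H -> E -> U
  P4: J <- N <- H -> U
Condition 1 (no descendant of J in the set): holds — descendants of J are {U}; none are in {E, N}.
Condition 2 (every backdoor path blocked by {E, N}):
  P1: blocked at chain node E ∈ conditioning set.
  P2: open — no interior node is in the conditioning set.
  P3: blocked at chain node N ∈ conditioning set.
  P4: blocked at chain node N ∈ conditioning set.
{E, N} does not satisfy the backdoor criterion.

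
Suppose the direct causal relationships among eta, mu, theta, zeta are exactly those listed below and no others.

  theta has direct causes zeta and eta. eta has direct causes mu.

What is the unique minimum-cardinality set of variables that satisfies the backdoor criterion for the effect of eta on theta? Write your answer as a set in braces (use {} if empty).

Variables eligible for adjustment (non-descendants of eta, excluding eta and theta): {mu, zeta}.
Backdoor paths from eta to theta:
  (none)
With no backdoor paths the empty set already satisfies the criterion, and it is trivially minimal.

{}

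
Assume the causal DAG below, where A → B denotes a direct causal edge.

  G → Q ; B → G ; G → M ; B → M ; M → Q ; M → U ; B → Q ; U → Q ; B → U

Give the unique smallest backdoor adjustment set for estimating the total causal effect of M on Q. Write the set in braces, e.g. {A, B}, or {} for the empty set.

{B, G}

Variables eligible for adjustment (non-descendants of M, excluding M and Q): {B, G}.
Backdoor paths from M to Q:
  P1: M <- B -> G -> Q
  P2: M <- B -> U -> Q
  P3: M <- B -> Q
  P4: M <- G <- B -> U -> Q
  P5: M <- G <- B -> Q
  P6: M <- G -> Q
The empty set is not sufficient: P1 (M <- B -> G -> Q) has no collider blocking it and no conditioned non-collider, so it is open.
Try {B, G}:
  P1: blocked at fork node B ∈ conditioning set.
  P2: blocked at fork node B ∈ conditioning set.
  P3: blocked at fork node B ∈ conditioning set.
  P4: blocked at chain node G ∈ conditioning set.
  P5: blocked at chain node G ∈ conditioning set.
  P6: blocked at fork node G ∈ conditioning set.
{B, G} contains no descendant of M and blocks every backdoor path.
Every element of {B, G} is needed (dropping B leaves P2 open; dropping G leaves P6 open), so no proper subset is valid.
Among all size-2 subsets of the eligible variables, only {B, G} blocks every backdoor path, so it is the unique smallest valid adjustment set.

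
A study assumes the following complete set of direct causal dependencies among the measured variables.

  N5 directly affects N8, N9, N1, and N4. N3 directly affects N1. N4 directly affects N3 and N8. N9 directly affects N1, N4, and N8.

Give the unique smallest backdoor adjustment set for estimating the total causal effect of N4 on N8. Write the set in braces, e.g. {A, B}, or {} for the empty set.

{N5, N9}

Variables eligible for adjustment (non-descendants of N4, excluding N4 and N8): {N5, N9}.
Backdoor paths from N4 to N8:
  P1: N4 <- N5 -> N9 -> N8
  P2: N4 <- N5 -> N8
  P3: N4 <- N5 -> N1 <- N9 -> N8
  P4: N4 <- N9 <- N5 -> N8
  P5: N4 <- N9 -> N8
  P6: N4 <- N9 -> N1 <- N5 -> N8
The empty set is not sufficient: P1 (N4 <- N5 -> N9 -> N8) has no collider blocking it and no conditioned non-collider, so it is open.
Try {N5, N9}:
  P1: blocked at fork node N5 ∈ conditioning set.
  P2: blocked at fork node N5 ∈ conditioning set.
  P3: blocked at fork node N5 ∈ conditioning set.
  P4: blocked at chain node N9 ∈ conditioning set.
  P5: blocked at fork node N9 ∈ conditioning set.
  P6: blocked at fork node N9 ∈ conditioning set.
{N5, N9} contains no descendant of N4 and blocks every backdoor path.
Every element of {N5, N9} is needed (dropping N5 leaves P2 open; dropping N9 leaves P5 open), so no proper subset is valid.
Among all size-2 subsets of the eligible variables, only {N5, N9} blocks every backdoor path, so it is the unique smallest valid adjustment set.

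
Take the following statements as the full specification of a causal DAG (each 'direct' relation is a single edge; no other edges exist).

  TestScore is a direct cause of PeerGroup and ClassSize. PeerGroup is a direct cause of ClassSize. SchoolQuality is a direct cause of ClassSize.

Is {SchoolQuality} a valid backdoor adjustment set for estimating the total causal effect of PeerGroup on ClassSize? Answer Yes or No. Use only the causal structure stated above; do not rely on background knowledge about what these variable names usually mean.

No

Backdoor paths from PeerGroup to ClassSize (paths whose first edge points into PeerGroup):
  P1: PeerGroup <- TestScore -> ClassSize
Condition 1 (no descendant of PeerGroup in the set): holds — descendants of PeerGroup are {ClassSize}; none are in {SchoolQuality}.
Condition 2 (every backdoor path blocked by {SchoolQuality}):
  P1: open — no interior node is in the conditioning set.
{SchoolQuality} does not satisfy the backdoor criterion.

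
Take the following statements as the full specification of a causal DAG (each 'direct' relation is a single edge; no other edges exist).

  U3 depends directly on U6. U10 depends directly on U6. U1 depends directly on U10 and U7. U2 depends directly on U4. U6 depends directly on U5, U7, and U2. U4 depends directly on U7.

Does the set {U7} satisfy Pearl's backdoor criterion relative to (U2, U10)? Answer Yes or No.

Yes

Backdoor paths from U2 to U10 (paths whose first edge points into U2):
  P1: U2 <- U4 <- U7 -> U6 -> U10
  P2: U2 <- U4 <- U7 -> U1 <- U10
Condition 1 (no descendant of U2 in the set): holds — descendants of U2 are {U1, U10, U3, U6}; none are in {U7}.
Condition 2 (every backdoor path blocked by {U7}):
  P1: blocked at fork node U7 ∈ conditioning set.
  P2: blocked at fork node U7 ∈ conditioning set.
{U7} satisfies the backdoor criterion.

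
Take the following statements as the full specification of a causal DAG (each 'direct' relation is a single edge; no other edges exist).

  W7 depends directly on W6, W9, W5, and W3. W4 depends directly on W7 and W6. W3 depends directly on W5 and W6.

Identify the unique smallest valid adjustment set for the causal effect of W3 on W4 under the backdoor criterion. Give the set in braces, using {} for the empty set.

Variables eligible for adjustment (non-descendants of W3, excluding W3 and W4): {W5, W6, W9}.
Backdoor paths from W3 to W4:
  P1: W3 <- W5 -> W7 <- W6 -> W4
  P2: W3 <- W5 -> W7 -> W4
  P3: W3 <- W6 -> W7 -> W4
  P4: W3 <- W6 -> W4
The empty set is not sufficient: P2 (W3 <- W5 -> W7 -> W4) has no collider blocking it and no conditioned non-collider, so it is open.
Try {W5, W6}:
  P1: blocked at fork node W5 ∈ conditioning set.
  P2: blocked at fork node W5 ∈ conditioning set.
  P3: blocked at fork node W6 ∈ conditioning set.
  P4: blocked at fork node W6 ∈ conditioning set.
{W5, W6} contains no descendant of W3 and blocks every backdoor path.
Every element of {W5, W6} is needed (dropping W5 leaves P2 open; dropping W6 leaves P3 open), so no proper subset is valid.
Among all size-2 subsets of the eligible variables, only {W5, W6} blocks every backdoor path, so it is the unique smallest valid adjustment set.

{W5, W6}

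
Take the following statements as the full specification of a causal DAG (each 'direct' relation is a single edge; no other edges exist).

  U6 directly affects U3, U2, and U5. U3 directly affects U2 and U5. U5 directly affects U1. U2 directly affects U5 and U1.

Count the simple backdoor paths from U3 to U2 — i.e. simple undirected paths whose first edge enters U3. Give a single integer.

3

A backdoor path from U3 to U2 is any simple undirected path whose first edge points into U3 (i.e. leaves U3 via a parent).
Parents of U3: {U6}.
Enumerating:
  P1: U3 <- U6 -> U2
  P2: U3 <- U6 -> U5 <- U2
  P3: U3 <- U6 -> U5 -> U1 <- U2
That exhausts the simple backdoor paths. Count: 3.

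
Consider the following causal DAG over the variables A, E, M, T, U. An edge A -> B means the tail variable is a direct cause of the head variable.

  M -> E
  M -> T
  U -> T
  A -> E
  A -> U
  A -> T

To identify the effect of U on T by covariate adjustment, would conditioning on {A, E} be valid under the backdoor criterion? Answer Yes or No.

Backdoor paths from U to T (paths whose first edge points into U):
  P1: U <- A -> E <- M -> T
  P2: U <- A -> T
Condition 1 (no descendant of U in the set): holds — descendants of U are {T}; none are in {A, E}.
Condition 2 (every backdoor path blocked by {A, E}):
  P1: blocked at fork node A ∈ conditioning set.
  P2: blocked at fork node A ∈ conditioning set.
{A, E} satisfies the backdoor criterion.

Yes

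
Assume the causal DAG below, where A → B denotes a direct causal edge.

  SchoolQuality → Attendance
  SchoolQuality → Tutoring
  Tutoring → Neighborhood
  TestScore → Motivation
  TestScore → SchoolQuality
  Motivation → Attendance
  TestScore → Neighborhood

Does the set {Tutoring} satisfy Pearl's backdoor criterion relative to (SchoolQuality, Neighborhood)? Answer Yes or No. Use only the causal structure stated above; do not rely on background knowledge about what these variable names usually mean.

No

Backdoor paths from SchoolQuality to Neighborhood (paths whose first edge points into SchoolQuality):
  P1: SchoolQuality <- TestScore -> Neighborhood
Condition 1 (no descendant of SchoolQuality in the set): FAILS — Tutoring is a descendant of SchoolQuality.
Condition 2 (every backdoor path blocked by {Tutoring}):
  P1: open — no interior node is in the conditioning set.
{Tutoring} does not satisfy the backdoor criterion.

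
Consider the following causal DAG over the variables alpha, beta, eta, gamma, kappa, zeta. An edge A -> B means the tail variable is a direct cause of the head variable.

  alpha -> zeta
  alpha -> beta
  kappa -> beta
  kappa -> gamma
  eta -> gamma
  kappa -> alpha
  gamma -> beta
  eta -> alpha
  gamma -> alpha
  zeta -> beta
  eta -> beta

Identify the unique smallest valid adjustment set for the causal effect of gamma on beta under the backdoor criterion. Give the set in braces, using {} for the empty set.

{eta, kappa}

Variables eligible for adjustment (non-descendants of gamma, excluding gamma and beta): {eta, kappa}.
Backdoor paths from gamma to beta:
  P1: gamma <- eta -> alpha <- kappa -> beta
  P2: gamma <- eta -> alpha -> zeta -> beta
  P3: gamma <- eta -> alpha -> beta
  P4: gamma <- eta -> beta
  P5: gamma <- kappa -> alpha <- eta -> beta
  P6: gamma <- kappa -> alpha -> zeta -> beta
  P7: gamma <- kappa -> alpha -> beta
  P8: gamma <- kappa -> beta
The empty set is not sufficient: P2 (gamma <- eta -> alpha -> zeta -> beta) has no collider blocking it and no conditioned non-collider, so it is open.
Try {eta, kappa}:
  P1: blocked at fork node eta ∈ conditioning set.
  P2: blocked at fork node eta ∈ conditioning set.
  P3: blocked at fork node eta ∈ conditioning set.
  P4: blocked at fork node eta ∈ conditioning set.
  P5: blocked at fork node kappa ∈ conditioning set.
  P6: blocked at fork node kappa ∈ conditioning set.
  P7: blocked at fork node kappa ∈ conditioning set.
  P8: blocked at fork node kappa ∈ conditioning set.
{eta, kappa} contains no descendant of gamma and blocks every backdoor path.
Every element of {eta, kappa} is needed (dropping eta leaves P2 open; dropping kappa leaves P6 open), so no proper subset is valid.
Among all size-2 subsets of the eligible variables, only {eta, kappa} blocks every backdoor path, so it is the unique smallest valid adjustment set.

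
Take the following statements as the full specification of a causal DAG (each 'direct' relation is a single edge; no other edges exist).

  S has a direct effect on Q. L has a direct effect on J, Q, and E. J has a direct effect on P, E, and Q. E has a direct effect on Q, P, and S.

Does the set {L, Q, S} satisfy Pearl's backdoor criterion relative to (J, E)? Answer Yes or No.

Backdoor paths from J to E (paths whose first edge points into J):
  P1: J <- L -> E
  P2: J <- L -> Q <- E
  P3: J <- L -> Q <- S <- E
Condition 1 (no descendant of J in the set): FAILS — Q and S are descendants of J.
Condition 2 (every backdoor path blocked by {L, Q, S}):
  P1: blocked at fork node L ∈ conditioning set.
  P2: blocked at fork node L ∈ conditioning set.
  P3: blocked at fork node L ∈ conditioning set.
{L, Q, S} does not satisfy the backdoor criterion.

No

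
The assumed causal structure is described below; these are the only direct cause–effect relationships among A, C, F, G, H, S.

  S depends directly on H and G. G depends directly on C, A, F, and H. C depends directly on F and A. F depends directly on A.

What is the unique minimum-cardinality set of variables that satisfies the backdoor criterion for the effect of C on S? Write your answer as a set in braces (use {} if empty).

{A, F}

Variables eligible for adjustment (non-descendants of C, excluding C and S): {A, F, H}.
Backdoor paths from C to S:
  P1: C <- A -> F -> G <- H -> S
  P2: C <- A -> F -> G -> S
  P3: C <- A -> G <- H -> S
  P4: C <- A -> G -> S
  P5: C <- F <- A -> G <- H -> S
  P6: C <- F <- A -> G -> S
  P7: C <- F -> G <- H -> S
  P8: C <- F -> G -> S
The empty set is not sufficient: P2 (C <- A -> F -> G -> S) has no collider blocking it and no conditioned non-collider, so it is open.
Try {A, F}:
  P1: blocked at fork node A ∈ conditioning set.
  P2: blocked at fork node A ∈ conditioning set.
  P3: blocked at fork node A ∈ conditioning set.
  P4: blocked at fork node A ∈ conditioning set.
  P5: blocked at chain node F ∈ conditioning set.
  P6: blocked at chain node F ∈ conditioning set.
  P7: blocked at fork node F ∈ conditioning set.
  P8: blocked at fork node F ∈ conditioning set.
{A, F} contains no descendant of C and blocks every backdoor path.
Every element of {A, F} is needed (dropping A leaves P4 open; dropping F leaves P8 open), so no proper subset is valid.
Among all size-2 subsets of the eligible variables, only {A, F} blocks every backdoor path, so it is the unique smallest valid adjustment set.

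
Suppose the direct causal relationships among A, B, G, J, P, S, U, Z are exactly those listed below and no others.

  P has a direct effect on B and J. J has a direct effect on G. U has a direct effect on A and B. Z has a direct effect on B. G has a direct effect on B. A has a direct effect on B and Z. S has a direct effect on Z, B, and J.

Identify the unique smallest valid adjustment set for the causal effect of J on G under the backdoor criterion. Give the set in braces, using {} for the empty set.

{}

Variables eligible for adjustment (non-descendants of J, excluding J and G): {A, P, S, U, Z}.
Backdoor paths from J to G:
  P1: J <- P -> B <- G
  P2: J <- S -> Z <- A <- U -> B <- G
  P3: J <- S -> Z <- A -> B <- G
  P4: J <- S -> Z -> B <- G
  P5: J <- S -> B <- G
Each backdoor path contains an unconditioned collider, so every path is already blocked with the empty conditioning set:
  P1: blocked at collider B (neither it nor any descendant is in the conditioning set).
  P2: blocked at collider Z (neither it nor any descendant is in the conditioning set).
  P3: blocked at collider Z (neither it nor any descendant is in the conditioning set).
  P4: blocked at collider B (neither it nor any descendant is in the conditioning set).
  P5: blocked at collider B (neither it nor any descendant is in the conditioning set).
The empty set is therefore the unique smallest valid set.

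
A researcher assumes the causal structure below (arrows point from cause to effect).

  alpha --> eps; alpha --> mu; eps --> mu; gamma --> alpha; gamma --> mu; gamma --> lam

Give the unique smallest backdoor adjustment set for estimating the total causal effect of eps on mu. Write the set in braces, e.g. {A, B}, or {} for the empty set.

Variables eligible for adjustment (non-descendants of eps, excluding eps and mu): {alpha, gamma, lam}.
Backdoor paths from eps to mu:
  P1: eps <- alpha <- gamma -> mu
  P2: eps <- alpha -> mu
The empty set is not sufficient: P1 (eps <- alpha <- gamma -> mu) has no collider blocking it and no conditioned non-collider, so it is open.
Try {alpha}:
  P1: blocked at chain node alpha ∈ conditioning set.
  P2: blocked at fork node alpha ∈ conditioning set.
{alpha} contains no descendant of eps and blocks every backdoor path.
No other singleton works — e.g. {gamma} leaves P2 open — so {alpha} is the unique smallest valid adjustment set.

{alpha}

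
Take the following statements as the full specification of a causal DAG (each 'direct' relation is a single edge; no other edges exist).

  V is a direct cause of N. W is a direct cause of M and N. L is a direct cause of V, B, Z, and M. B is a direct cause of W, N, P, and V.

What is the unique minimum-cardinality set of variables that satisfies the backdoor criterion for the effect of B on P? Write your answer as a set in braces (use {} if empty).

Variables eligible for adjustment (non-descendants of B, excluding B and P): {L, Z}.
Backdoor paths from B to P:
  (none)
With no backdoor paths the empty set already satisfies the criterion, and it is trivially minimal.

{}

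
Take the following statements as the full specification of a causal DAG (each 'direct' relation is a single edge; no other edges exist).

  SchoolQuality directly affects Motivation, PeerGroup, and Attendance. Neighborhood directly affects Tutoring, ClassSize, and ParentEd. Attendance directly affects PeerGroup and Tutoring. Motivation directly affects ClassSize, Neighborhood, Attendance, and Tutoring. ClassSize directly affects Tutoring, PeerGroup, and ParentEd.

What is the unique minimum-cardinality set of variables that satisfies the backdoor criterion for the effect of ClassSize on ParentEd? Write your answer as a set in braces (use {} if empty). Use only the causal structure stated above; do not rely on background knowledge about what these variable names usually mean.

Variables eligible for adjustment (non-descendants of ClassSize, excluding ClassSize and ParentEd): {Attendance, Motivation, Neighborhood, SchoolQuality}.
Backdoor paths from ClassSize to ParentEd:
  P1: ClassSize <- Motivation <- SchoolQuality -> Attendance -> Tutoring <- Neighborhood -> ParentEd
  P2: ClassSize <- Motivation <- SchoolQuality -> PeerGroup <- Attendance -> Tutoring <- Neighborhood -> ParentEd
  P3: ClassSize <- Motivation -> Attendance -> Tutoring <- Neighborhood -> ParentEd
  P4: ClassSize <- Motivation -> Neighborhood -> ParentEd
  P5: ClassSize <- Motivation -> Tutoring <- Neighborhood -> ParentEd
  P6: ClassSize <- Neighborhood -> ParentEd
The empty set is not sufficient: P4 (ClassSize <- Motivation -> Neighborhood -> ParentEd) has no collider blocking it and no conditioned non-collider, so it is open.
Try {Neighborhood}:
  P1: blocked at collider Tutoring (neither it nor any descendant is in the conditioning set).
  P2: blocked at collider PeerGroup (neither it nor any descendant is in the conditioning set).
  P3: blocked at collider Tutoring (neither it nor any descendant is in the conditioning set).
  P4: blocked at chain node Neighborhood ∈ conditioning set.
  P5: blocked at collider Tutoring (neither it nor any descendant is in the conditioning set).
  P6: blocked at fork node Neighborhood ∈ conditioning set.
{Neighborhood} contains no descendant of ClassSize and blocks every backdoor path.
No other singleton works — e.g. {SchoolQuality} leaves P4 open — so {Neighborhood} is the unique smallest valid adjustment set.

{Neighborhood}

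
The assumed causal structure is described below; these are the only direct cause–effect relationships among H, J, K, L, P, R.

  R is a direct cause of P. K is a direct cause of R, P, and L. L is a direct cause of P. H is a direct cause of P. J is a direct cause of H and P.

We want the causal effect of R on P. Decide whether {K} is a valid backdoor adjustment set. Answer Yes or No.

Yes

Backdoor paths from R to P (paths whose first edge points into R):
  P1: R <- K -> L -> P
  P2: R <- K -> P
Condition 1 (no descendant of R in the set): holds — descendants of R are {P}; none are in {K}.
Condition 2 (every backdoor path blocked by {K}):
  P1: blocked at fork node K ∈ conditioning set.
  P2: blocked at fork node K ∈ conditioning set.
{K} satisfies the backdoor criterion.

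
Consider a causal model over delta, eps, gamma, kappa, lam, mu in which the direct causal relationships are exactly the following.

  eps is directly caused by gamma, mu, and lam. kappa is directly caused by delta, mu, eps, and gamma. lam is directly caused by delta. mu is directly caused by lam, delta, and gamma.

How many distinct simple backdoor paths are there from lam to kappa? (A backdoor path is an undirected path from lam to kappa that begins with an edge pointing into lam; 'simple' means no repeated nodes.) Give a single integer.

6

A backdoor path from lam to kappa is any simple undirected path whose first edge points into lam (i.e. leaves lam via a parent).
Parents of lam: {delta}.
Enumerating:
  P1: lam <- delta -> mu <- gamma -> eps -> kappa
  P2: lam <- delta -> mu <- gamma -> kappa
  P3: lam <- delta -> mu -> eps <- gamma -> kappa
  P4: lam <- delta -> mu -> eps -> kappa
  P5: lam <- delta -> mu -> kappa
  P6: lam <- delta -> kappa
That exhausts the simple backdoor paths. Count: 6.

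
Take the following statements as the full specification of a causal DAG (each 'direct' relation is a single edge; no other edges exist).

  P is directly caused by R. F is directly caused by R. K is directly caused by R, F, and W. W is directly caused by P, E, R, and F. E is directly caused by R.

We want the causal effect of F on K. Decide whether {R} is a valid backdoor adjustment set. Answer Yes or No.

Backdoor paths from F to K (paths whose first edge points into F):
  P1: F <- R -> P -> W -> K
  P2: F <- R -> E -> W -> K
  P3: F <- R -> W -> K
  P4: F <- R -> K
Condition 1 (no descendant of F in the set): holds — descendants of F are {K, W}; none are in {R}.
Condition 2 (every backdoor path blocked by {R}):
  P1: blocked at fork node R ∈ conditioning set.
  P2: blocked at fork node R ∈ conditioning set.
  P3: blocked at fork node R ∈ conditioning set.
  P4: blocked at fork node R ∈ conditioning set.
{R} satisfies the backdoor criterion.

Yes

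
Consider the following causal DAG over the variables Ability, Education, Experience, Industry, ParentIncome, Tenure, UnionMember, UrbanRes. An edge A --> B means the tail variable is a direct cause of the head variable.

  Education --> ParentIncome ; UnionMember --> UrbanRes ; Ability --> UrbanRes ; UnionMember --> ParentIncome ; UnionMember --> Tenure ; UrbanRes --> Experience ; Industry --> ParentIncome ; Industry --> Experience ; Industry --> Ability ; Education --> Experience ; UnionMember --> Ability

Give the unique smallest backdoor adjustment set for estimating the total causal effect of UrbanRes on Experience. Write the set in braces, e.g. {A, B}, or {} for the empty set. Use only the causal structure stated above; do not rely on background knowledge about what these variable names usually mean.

{Industry}

Variables eligible for adjustment (non-descendants of UrbanRes, excluding UrbanRes and Experience): {Ability, Education, Industry, ParentIncome, Tenure, UnionMember}.
Backdoor paths from UrbanRes to Experience:
  P1: UrbanRes <- UnionMember -> Ability <- Industry -> Experience
  P2: UrbanRes <- UnionMember -> Ability <- Industry -> ParentIncome <- Education -> Experience
  P3: UrbanRes <- UnionMember -> ParentIncome <- Education -> Experience
  P4: UrbanRes <- UnionMember -> ParentIncome <- Industry -> Experience
  P5: UrbanRes <- Ability <- Industry -> Experience
  P6: UrbanRes <- Ability <- Industry -> ParentIncome <- Education -> Experience
  P7: UrbanRes <- Ability <- UnionMember -> ParentIncome <- Education -> Experience
  P8: UrbanRes <- Ability <- UnionMember -> ParentIncome <- Industry -> Experience
The empty set is not sufficient: P5 (UrbanRes <- Ability <- Industry -> Experience) has no collider blocking it and no conditioned non-collider, so it is open.
Try {Industry}:
  P1: blocked at collider Ability (neither it nor any descendant is in the conditioning set).
  P2: blocked at collider Ability (neither it nor any descendant is in the conditioning set).
  P3: blocked at collider ParentIncome (neither it nor any descendant is in the conditioning set).
  P4: blocked at collider ParentIncome (neither it nor any descendant is in the conditioning set).
  P5: blocked at fork node Industry ∈ conditioning set.
  P6: blocked at fork node Industry ∈ conditioning set.
  P7: blocked at collider ParentIncome (neither it nor any descendant is in the conditioning set).
  P8: blocked at collider ParentIncome (neither it nor any descendant is in the conditioning set).
{Industry} contains no descendant of UrbanRes and blocks every backdoor path.
No other singleton works — e.g. {Education} leaves P5 open — so {Industry} is the unique smallest valid adjustment set.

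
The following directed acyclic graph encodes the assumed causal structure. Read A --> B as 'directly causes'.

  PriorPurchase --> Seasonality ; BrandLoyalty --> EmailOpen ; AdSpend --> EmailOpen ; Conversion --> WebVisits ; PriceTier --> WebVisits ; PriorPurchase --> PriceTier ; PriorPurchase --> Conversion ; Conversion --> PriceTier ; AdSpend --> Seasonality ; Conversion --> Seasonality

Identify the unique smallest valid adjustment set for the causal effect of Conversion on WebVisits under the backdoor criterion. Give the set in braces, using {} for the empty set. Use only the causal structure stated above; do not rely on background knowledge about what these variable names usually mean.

{PriorPurchase}

Variables eligible for adjustment (non-descendants of Conversion, excluding Conversion and WebVisits): {AdSpend, BrandLoyalty, EmailOpen, PriorPurchase}.
Backdoor paths from Conversion to WebVisits:
  P1: Conversion <- PriorPurchase -> PriceTier -> WebVisits
The empty set is not sufficient: P1 (Conversion <- PriorPurchase -> PriceTier -> WebVisits) has no collider blocking it and no conditioned non-collider, so it is open.
Try {PriorPurchase}:
  P1: blocked at fork node PriorPurchase ∈ conditioning set.
{PriorPurchase} contains no descendant of Conversion and blocks every backdoor path.
No other singleton works — e.g. {BrandLoyalty} leaves P1 open — so {PriorPurchase} is the unique smallest valid adjustment set.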